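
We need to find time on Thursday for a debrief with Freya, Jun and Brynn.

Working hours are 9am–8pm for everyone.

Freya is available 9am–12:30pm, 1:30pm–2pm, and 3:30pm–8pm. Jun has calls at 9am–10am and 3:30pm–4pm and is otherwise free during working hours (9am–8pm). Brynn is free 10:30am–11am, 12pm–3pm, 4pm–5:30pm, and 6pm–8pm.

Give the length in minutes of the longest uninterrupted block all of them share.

Jun free within 09:00–20:00: 10:00–15:30, 16:00–20:00.
Freya ∩ Jun: 10:00–12:30, 13:30–14:00, 16:00–20:00.
Freya ∩ Jun ∩ Brynn: 10:30–11:00, 12:00–12:30, 13:30–14:00, 16:00–17:30, 18:00–20:00.
Common window lengths: 30, 30, 30, 90, 120 min; longest is 120.

120 minutes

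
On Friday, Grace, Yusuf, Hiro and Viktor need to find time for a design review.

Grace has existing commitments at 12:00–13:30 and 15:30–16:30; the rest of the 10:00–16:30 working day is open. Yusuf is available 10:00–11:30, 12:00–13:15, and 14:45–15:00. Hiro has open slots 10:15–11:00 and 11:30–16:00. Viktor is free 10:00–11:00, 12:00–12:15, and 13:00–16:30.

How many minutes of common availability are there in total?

Grace free within 10:00–16:30: 10:00–12:00, 13:30–15:30.
Grace ∩ Yusuf: 10:00–11:30, 14:45–15:00.
Grace ∩ Yusuf ∩ Hiro: 10:15–11:00, 14:45–15:00.
Grace ∩ Yusuf ∩ Hiro ∩ Viktor: 10:15–11:00, 14:45–15:00.
Total common minutes: 45 + 15 = 60.

60 minutes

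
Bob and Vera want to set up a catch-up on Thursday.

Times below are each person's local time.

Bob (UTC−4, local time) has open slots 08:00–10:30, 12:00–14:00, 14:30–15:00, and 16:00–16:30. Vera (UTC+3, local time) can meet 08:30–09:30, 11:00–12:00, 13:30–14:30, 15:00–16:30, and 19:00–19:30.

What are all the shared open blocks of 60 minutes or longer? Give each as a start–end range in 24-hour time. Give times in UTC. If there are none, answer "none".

12:00–13:30

Bob → UTC: 12:00–14:30, 16:00–18:00, 18:30–19:00, 20:00–20:30.
Vera → UTC: 05:30–06:30, 08:00–09:00, 10:30–11:30, 12:00–13:30, 16:00–16:30.
Bob ∩ Vera: 12:00–13:30, 16:00–16:30.
Windows ≥ 60 min: 12:00–13:30.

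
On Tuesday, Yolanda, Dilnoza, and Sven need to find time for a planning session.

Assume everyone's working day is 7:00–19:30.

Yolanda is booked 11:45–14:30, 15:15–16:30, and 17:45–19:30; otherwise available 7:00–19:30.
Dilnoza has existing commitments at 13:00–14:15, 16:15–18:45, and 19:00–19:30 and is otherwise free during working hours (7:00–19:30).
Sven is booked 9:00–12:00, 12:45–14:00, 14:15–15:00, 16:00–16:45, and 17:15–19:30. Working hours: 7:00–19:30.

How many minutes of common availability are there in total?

Yolanda free within 07:00–19:30: 07:00–11:45, 14:30–15:15, 16:30–17:45.
Dilnoza free within 07:00–19:30: 07:00–13:00, 14:15–16:15, 18:45–19:00.
Sven free within 07:00–19:30: 07:00–09:00, 12:00–12:45, 14:00–14:15, 15:00–16:00, 16:45–17:15.
Yolanda ∩ Dilnoza: 07:00–11:45, 14:30–15:15.
Yolanda ∩ Dilnoza ∩ Sven: 07:00–09:00, 15:00–15:15.
Total common minutes: 120 + 15 = 135.

135 minutes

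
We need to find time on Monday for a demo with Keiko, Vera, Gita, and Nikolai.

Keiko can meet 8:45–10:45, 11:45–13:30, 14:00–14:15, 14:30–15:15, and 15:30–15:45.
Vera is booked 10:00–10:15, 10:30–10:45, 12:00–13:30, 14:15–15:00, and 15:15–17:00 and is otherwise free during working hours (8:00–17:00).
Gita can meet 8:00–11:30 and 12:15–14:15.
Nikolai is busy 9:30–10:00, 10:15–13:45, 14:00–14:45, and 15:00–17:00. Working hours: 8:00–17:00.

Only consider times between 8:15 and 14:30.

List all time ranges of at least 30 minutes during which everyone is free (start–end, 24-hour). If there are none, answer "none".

Vera free within 08:00–17:00: 08:00–10:00, 10:15–10:30, 10:45–12:00, 13:30–14:15, 15:00–15:15.
Nikolai free within 08:00–17:00: 08:00–09:30, 10:00–10:15, 13:45–14:00, 14:45–15:00.
Keiko ∩ Vera: 08:45–10:00, 10:15–10:30, 11:45–12:00, 14:00–14:15, 15:00–15:15.
Keiko ∩ Vera ∩ Gita: 08:45–10:00, 10:15–10:30, 14:00–14:15.
Keiko ∩ Vera ∩ Gita ∩ Nikolai: 08:45–09:30.
Restricted to 08:15–14:30: 08:45–09:30.
Windows ≥ 30 min: 08:45–09:30.

08:45–09:30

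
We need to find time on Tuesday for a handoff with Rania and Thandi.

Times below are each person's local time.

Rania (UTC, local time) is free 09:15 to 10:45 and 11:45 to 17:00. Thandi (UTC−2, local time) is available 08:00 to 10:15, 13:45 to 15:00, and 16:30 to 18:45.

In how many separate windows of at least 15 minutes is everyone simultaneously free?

Rania → UTC: 09:15–10:45, 11:45–17:00.
Thandi → UTC: 10:00–12:15, 15:45–17:00, 18:30–20:45.
Rania ∩ Thandi: 10:00–10:45, 11:45–12:15, 15:45–17:00.
Windows ≥ 15 min: 10:00–10:45, 11:45–12:15, 15:45–17:00.
That's 3 windows.

3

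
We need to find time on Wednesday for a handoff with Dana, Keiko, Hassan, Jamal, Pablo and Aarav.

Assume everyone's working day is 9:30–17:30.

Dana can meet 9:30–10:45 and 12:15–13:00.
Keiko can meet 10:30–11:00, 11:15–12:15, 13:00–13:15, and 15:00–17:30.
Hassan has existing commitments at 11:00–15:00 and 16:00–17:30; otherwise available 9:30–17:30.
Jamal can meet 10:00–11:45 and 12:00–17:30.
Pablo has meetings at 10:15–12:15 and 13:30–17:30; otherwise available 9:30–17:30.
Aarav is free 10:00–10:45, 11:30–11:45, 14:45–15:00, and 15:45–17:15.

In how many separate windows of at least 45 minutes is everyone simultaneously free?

Hassan free within 09:30–17:30: 09:30–11:00, 15:00–16:00.
Pablo free within 09:30–17:30: 09:30–10:15, 12:15–13:30.
Dana ∩ Keiko: 10:30–10:45.
Dana ∩ Keiko ∩ Hassan: 10:30–10:45.
Dana ∩ Keiko ∩ Hassan ∩ Jamal: 10:30–10:45.
Dana ∩ Keiko ∩ Hassan ∩ Jamal ∩ Pablo: (none).
Dana ∩ Keiko ∩ Hassan ∩ Jamal ∩ Pablo ∩ Aarav: (none).
Windows ≥ 45 min: (none).
That's 0 windows.

0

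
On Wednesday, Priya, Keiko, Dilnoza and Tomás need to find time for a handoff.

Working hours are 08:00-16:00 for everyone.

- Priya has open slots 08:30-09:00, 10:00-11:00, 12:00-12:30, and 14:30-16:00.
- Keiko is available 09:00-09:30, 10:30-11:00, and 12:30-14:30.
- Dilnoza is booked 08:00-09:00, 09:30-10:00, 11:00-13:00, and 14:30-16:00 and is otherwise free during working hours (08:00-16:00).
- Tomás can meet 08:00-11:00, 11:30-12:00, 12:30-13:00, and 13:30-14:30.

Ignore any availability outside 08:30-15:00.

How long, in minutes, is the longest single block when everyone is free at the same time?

30 minutes

Dilnoza free within 08:00–16:00: 09:00–09:30, 10:00–11:00, 13:00–14:30.
Priya ∩ Keiko: 10:30–11:00.
Priya ∩ Keiko ∩ Dilnoza: 10:30–11:00.
Priya ∩ Keiko ∩ Dilnoza ∩ Tomás: 10:30–11:00.
Restricted to 08:30–15:00: 10:30–11:00.
Single common window of 30 minutes.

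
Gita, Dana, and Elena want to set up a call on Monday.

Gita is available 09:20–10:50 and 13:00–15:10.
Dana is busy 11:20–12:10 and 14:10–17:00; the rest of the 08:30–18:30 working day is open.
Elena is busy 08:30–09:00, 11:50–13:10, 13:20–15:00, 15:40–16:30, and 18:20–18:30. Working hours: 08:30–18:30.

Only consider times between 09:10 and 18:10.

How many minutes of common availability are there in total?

100 minutes

Dana free within 08:30–18:30: 08:30–11:20, 12:10–14:10, 17:00–18:30.
Elena free within 08:30–18:30: 09:00–11:50, 13:10–13:20, 15:00–15:40, 16:30–18:20.
Gita ∩ Dana: 09:20–10:50, 13:00–14:10.
Gita ∩ Dana ∩ Elena: 09:20–10:50, 13:10–13:20.
Restricted to 09:10–18:10: 09:20–10:50, 13:10–13:20.
Total common minutes: 90 + 10 = 100.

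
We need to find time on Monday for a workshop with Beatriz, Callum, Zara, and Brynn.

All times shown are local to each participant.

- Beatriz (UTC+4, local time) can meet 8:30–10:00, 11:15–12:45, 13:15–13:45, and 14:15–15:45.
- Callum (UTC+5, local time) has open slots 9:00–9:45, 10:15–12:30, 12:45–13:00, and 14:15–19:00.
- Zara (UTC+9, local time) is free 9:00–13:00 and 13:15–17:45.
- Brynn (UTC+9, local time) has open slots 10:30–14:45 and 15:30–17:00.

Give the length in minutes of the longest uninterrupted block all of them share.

30 minutes

Beatriz → UTC: 04:30–06:00, 07:15–08:45, 09:15–09:45, 10:15–11:45.
Callum → UTC: 04:00–04:45, 05:15–07:30, 07:45–08:00, 09:15–14:00.
Zara → UTC: 00:00–04:00, 04:15–08:45.
Brynn → UTC: 01:30–05:45, 06:30–08:00.
Beatriz ∩ Callum: 04:30–04:45, 05:15–06:00, 07:15–07:30, 07:45–08:00, 09:15–09:45, 10:15–11:45.
Beatriz ∩ Callum ∩ Zara: 04:30–04:45, 05:15–06:00, 07:15–07:30, 07:45–08:00.
Beatriz ∩ Callum ∩ Zara ∩ Brynn: 04:30–04:45, 05:15–05:45, 07:15–07:30, 07:45–08:00.
Common window lengths: 15, 30, 15, 15 min; longest is 30.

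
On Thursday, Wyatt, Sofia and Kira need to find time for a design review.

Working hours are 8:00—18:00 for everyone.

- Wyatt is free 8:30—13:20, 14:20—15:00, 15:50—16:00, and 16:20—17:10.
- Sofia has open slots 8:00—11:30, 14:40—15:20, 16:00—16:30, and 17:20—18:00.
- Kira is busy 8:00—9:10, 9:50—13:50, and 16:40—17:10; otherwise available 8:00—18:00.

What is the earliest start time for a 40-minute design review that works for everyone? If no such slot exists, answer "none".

09:10

Kira free within 08:00–18:00: 09:10–09:50, 13:50–16:40, 17:10–18:00.
Wyatt ∩ Sofia: 08:30–11:30, 14:40–15:00, 16:20–16:30.
Wyatt ∩ Sofia ∩ Kira: 09:10–09:50, 14:40–15:00, 16:20–16:30.
Windows ≥ 40 min: 09:10–09:50.
Earliest such window starts at 09:10.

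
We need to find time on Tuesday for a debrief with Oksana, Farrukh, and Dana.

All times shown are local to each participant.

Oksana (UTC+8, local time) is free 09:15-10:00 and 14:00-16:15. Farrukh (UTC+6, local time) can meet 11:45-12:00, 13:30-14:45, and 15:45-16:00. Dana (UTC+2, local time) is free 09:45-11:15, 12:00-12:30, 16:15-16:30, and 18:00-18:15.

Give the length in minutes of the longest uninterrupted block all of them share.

Oksana → UTC: 01:15–02:00, 06:00–08:15.
Farrukh → UTC: 05:45–06:00, 07:30–08:45, 09:45–10:00.
Dana → UTC: 07:45–09:15, 10:00–10:30, 14:15–14:30, 16:00–16:15.
Oksana ∩ Farrukh: 07:30–08:15.
Oksana ∩ Farrukh ∩ Dana: 07:45–08:15.
Single common window of 30 minutes.

30 minutes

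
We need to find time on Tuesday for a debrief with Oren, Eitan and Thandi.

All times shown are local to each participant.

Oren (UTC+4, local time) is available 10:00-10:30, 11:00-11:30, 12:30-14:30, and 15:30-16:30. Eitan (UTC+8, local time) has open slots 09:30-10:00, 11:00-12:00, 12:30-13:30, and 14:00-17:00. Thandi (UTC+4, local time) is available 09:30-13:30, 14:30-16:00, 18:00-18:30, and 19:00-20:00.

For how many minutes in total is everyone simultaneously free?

Oren → UTC: 06:00–06:30, 07:00–07:30, 08:30–10:30, 11:30–12:30.
Eitan → UTC: 01:30–02:00, 03:00–04:00, 04:30–05:30, 06:00–09:00.
Thandi → UTC: 05:30–09:30, 10:30–12:00, 14:00–14:30, 15:00–16:00.
Oren ∩ Eitan: 06:00–06:30, 07:00–07:30, 08:30–09:00.
Oren ∩ Eitan ∩ Thandi: 06:00–06:30, 07:00–07:30, 08:30–09:00.
Total common minutes: 30 + 30 + 30 = 90.

90 minutes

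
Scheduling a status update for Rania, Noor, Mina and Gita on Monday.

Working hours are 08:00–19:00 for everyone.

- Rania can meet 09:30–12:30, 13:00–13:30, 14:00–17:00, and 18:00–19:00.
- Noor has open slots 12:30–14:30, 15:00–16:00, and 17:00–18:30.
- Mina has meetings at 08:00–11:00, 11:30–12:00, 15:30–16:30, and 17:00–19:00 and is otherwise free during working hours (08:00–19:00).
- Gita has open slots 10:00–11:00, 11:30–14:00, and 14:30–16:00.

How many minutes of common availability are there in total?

60 minutes

Mina free within 08:00–19:00: 11:00–11:30, 12:00–15:30, 16:30–17:00.
Rania ∩ Noor: 13:00–13:30, 14:00–14:30, 15:00–16:00, 18:00–18:30.
Rania ∩ Noor ∩ Mina: 13:00–13:30, 14:00–14:30, 15:00–15:30.
Rania ∩ Noor ∩ Mina ∩ Gita: 13:00–13:30, 15:00–15:30.
Total common minutes: 30 + 30 = 60.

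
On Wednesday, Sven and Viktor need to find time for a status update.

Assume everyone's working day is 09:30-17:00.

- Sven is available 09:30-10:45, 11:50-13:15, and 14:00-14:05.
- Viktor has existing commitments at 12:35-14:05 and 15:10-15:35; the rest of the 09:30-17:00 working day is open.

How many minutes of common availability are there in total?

Viktor free within 09:30–17:00: 09:30–12:35, 14:05–15:10, 15:35–17:00.
Sven ∩ Viktor: 09:30–10:45, 11:50–12:35.
Total common minutes: 75 + 45 = 120.

120 minutes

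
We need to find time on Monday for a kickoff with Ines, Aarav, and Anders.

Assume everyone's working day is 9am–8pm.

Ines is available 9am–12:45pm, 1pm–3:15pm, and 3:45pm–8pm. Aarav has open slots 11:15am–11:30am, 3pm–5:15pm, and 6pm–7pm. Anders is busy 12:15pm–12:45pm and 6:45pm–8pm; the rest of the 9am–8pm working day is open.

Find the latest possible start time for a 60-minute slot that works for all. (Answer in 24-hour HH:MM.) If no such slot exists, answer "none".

16:15

Anders free within 09:00–20:00: 09:00–12:15, 12:45–18:45.
Ines ∩ Aarav: 11:15–11:30, 15:00–15:15, 15:45–17:15, 18:00–19:00.
Ines ∩ Aarav ∩ Anders: 11:15–11:30, 15:00–15:15, 15:45–17:15, 18:00–18:45.
Windows ≥ 60 min: 15:45–17:15.
Latest start in the last window 15:45–17:15 is 17:15 − 60 min = 16:15.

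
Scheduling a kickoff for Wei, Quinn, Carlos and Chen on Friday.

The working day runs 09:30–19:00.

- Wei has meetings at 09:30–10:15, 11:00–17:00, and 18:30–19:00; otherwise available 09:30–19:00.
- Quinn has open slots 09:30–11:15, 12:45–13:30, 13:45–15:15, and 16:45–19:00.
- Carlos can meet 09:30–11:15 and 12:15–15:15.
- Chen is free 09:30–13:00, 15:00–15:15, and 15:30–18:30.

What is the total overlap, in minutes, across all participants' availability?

45 minutes

Wei free within 09:30–19:00: 10:15–11:00, 17:00–18:30.
Wei ∩ Quinn: 10:15–11:00, 17:00–18:30.
Wei ∩ Quinn ∩ Carlos: 10:15–11:00.
Wei ∩ Quinn ∩ Carlos ∩ Chen: 10:15–11:00.
Total common minutes: 45.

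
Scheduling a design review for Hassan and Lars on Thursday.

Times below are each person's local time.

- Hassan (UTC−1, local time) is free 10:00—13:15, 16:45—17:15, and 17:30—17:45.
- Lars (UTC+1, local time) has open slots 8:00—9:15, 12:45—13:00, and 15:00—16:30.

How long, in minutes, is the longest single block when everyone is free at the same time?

Hassan → UTC: 11:00–14:15, 17:45–18:15, 18:30–18:45.
Lars → UTC: 07:00–08:15, 11:45–12:00, 14:00–15:30.
Hassan ∩ Lars: 11:45–12:00, 14:00–14:15.
Common window lengths: 15, 15 min; longest is 15.

15 minutes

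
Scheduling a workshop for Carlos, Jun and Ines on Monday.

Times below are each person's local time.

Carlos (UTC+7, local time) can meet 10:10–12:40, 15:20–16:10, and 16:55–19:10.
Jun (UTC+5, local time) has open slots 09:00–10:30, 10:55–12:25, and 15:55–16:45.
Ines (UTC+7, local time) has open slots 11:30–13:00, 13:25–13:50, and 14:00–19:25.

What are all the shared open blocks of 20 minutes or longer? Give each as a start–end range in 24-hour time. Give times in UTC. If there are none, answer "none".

Carlos → UTC: 03:10–05:40, 08:20–09:10, 09:55–12:10.
Jun → UTC: 04:00–05:30, 05:55–07:25, 10:55–11:45.
Ines → UTC: 04:30–06:00, 06:25–06:50, 07:00–12:25.
Carlos ∩ Jun: 04:00–05:30, 10:55–11:45.
Carlos ∩ Jun ∩ Ines: 04:30–05:30, 10:55–11:45.
Windows ≥ 20 min: 04:30–05:30, 10:55–11:45.

04:30–05:30, 10:55–11:45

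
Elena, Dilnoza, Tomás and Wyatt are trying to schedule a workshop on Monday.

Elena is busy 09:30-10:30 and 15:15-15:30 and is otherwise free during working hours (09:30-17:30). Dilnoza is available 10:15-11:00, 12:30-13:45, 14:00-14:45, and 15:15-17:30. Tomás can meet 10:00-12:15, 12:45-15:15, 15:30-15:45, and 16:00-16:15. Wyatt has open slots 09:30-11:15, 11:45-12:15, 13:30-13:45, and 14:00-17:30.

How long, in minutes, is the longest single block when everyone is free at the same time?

Elena free within 09:30–17:30: 10:30–15:15, 15:30–17:30.
Elena ∩ Dilnoza: 10:30–11:00, 12:30–13:45, 14:00–14:45, 15:30–17:30.
Elena ∩ Dilnoza ∩ Tomás: 10:30–11:00, 12:45–13:45, 14:00–14:45, 15:30–15:45, 16:00–16:15.
Elena ∩ Dilnoza ∩ Tomás ∩ Wyatt: 10:30–11:00, 13:30–13:45, 14:00–14:45, 15:30–15:45, 16:00–16:15.
Common window lengths: 30, 15, 45, 15, 15 min; longest is 45.

45 minutes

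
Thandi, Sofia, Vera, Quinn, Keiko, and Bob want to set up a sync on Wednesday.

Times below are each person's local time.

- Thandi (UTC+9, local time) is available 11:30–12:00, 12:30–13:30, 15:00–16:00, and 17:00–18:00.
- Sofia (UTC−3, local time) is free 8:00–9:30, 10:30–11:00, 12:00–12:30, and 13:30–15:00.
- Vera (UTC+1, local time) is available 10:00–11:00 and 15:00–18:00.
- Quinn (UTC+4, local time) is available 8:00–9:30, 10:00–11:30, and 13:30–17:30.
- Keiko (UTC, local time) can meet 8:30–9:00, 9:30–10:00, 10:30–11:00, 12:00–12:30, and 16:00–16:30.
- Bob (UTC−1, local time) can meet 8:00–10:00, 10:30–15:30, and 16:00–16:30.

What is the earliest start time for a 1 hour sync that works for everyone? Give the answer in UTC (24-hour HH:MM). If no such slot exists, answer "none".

Thandi → UTC: 02:30–03:00, 03:30–04:30, 06:00–07:00, 08:00–09:00.
Sofia → UTC: 11:00–12:30, 13:30–14:00, 15:00–15:30, 16:30–18:00.
Vera → UTC: 09:00–10:00, 14:00–17:00.
Quinn → UTC: 04:00–05:30, 06:00–07:30, 09:30–13:30.
Keiko → UTC: 08:30–09:00, 09:30–10:00, 10:30–11:00, 12:00–12:30, 16:00–16:30.
Bob → UTC: 09:00–11:00, 11:30–16:30, 17:00–17:30.
Thandi ∩ Sofia: (none).
Thandi ∩ Sofia ∩ Vera: (none).
Thandi ∩ Sofia ∩ Vera ∩ Quinn: (none).
Thandi ∩ Sofia ∩ Vera ∩ Quinn ∩ Keiko: (none).
Thandi ∩ Sofia ∩ Vera ∩ Quinn ∩ Keiko ∩ Bob: (none).
Windows ≥ 60 min: (none).

none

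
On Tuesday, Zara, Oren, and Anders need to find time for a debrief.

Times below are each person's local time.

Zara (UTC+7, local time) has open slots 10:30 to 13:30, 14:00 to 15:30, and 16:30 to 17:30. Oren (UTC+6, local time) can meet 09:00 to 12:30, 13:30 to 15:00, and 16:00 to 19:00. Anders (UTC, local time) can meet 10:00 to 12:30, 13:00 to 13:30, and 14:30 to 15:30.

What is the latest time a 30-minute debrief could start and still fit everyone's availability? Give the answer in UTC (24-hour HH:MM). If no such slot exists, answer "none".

10:00

Zara → UTC: 03:30–06:30, 07:00–08:30, 09:30–10:30.
Oren → UTC: 03:00–06:30, 07:30–09:00, 10:00–13:00.
Anders → UTC: 10:00–12:30, 13:00–13:30, 14:30–15:30.
Zara ∩ Oren: 03:30–06:30, 07:30–08:30, 10:00–10:30.
Zara ∩ Oren ∩ Anders: 10:00–10:30.
Windows ≥ 30 min: 10:00–10:30.
Latest start in the last window 10:00–10:30 is 10:30 − 30 min = 10:00.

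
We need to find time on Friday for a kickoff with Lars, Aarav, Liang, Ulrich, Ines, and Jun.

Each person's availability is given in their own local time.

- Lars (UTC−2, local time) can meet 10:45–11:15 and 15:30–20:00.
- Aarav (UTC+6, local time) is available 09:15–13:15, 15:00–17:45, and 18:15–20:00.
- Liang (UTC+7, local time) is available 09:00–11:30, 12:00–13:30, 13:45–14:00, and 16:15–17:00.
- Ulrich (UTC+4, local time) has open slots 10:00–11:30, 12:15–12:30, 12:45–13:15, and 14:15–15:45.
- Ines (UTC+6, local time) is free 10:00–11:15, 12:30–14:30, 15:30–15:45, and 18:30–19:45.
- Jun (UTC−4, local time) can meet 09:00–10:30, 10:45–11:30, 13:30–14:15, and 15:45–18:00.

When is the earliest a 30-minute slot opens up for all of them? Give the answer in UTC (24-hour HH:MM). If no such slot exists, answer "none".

Lars → UTC: 12:45–13:15, 17:30–22:00.
Aarav → UTC: 03:15–07:15, 09:00–11:45, 12:15–14:00.
Liang → UTC: 02:00–04:30, 05:00–06:30, 06:45–07:00, 09:15–10:00.
Ulrich → UTC: 06:00–07:30, 08:15–08:30, 08:45–09:15, 10:15–11:45.
Ines → UTC: 04:00–05:15, 06:30–08:30, 09:30–09:45, 12:30–13:45.
Jun → UTC: 13:00–14:30, 14:45–15:30, 17:30–18:15, 19:45–22:00.
Lars ∩ Aarav: 12:45–13:15.
Lars ∩ Aarav ∩ Liang: (none).
Lars ∩ Aarav ∩ Liang ∩ Ulrich: (none).
Lars ∩ Aarav ∩ Liang ∩ Ulrich ∩ Ines: (none).
Lars ∩ Aarav ∩ Liang ∩ Ulrich ∩ Ines ∩ Jun: (none).
Windows ≥ 30 min: (none).

none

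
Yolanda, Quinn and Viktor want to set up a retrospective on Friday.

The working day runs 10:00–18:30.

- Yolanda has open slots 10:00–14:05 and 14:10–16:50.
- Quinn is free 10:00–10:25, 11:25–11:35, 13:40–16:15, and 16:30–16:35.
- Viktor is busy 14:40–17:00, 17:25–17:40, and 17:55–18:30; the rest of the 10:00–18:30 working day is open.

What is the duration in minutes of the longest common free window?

Viktor free within 10:00–18:30: 10:00–14:40, 17:00–17:25, 17:40–17:55.
Yolanda ∩ Quinn: 10:00–10:25, 11:25–11:35, 13:40–14:05, 14:10–16:15, 16:30–16:35.
Yolanda ∩ Quinn ∩ Viktor: 10:00–10:25, 11:25–11:35, 13:40–14:05, 14:10–14:40.
Common window lengths: 25, 10, 25, 30 min; longest is 30.

30 minutes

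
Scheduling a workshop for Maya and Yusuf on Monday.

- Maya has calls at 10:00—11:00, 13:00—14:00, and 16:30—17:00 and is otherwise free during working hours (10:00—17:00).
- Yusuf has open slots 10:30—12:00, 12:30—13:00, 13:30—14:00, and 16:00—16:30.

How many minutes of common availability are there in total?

120 minutes

Maya free within 10:00–17:00: 11:00–13:00, 14:00–16:30.
Maya ∩ Yusuf: 11:00–12:00, 12:30–13:00, 16:00–16:30.
Total common minutes: 60 + 30 + 30 = 120.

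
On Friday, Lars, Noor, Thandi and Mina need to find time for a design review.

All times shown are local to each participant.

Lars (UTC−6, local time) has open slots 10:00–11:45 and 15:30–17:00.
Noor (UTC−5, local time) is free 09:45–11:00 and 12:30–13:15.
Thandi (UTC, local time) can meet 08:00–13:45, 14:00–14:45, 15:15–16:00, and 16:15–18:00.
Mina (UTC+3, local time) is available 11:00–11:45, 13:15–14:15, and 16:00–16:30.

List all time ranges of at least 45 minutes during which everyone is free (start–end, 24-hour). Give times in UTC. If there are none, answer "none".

none

Lars → UTC: 16:00–17:45, 21:30–23:00.
Noor → UTC: 14:45–16:00, 17:30–18:15.
Thandi → UTC: 08:00–13:45, 14:00–14:45, 15:15–16:00, 16:15–18:00.
Mina → UTC: 08:00–08:45, 10:15–11:15, 13:00–13:30.
Lars ∩ Noor: 17:30–17:45.
Lars ∩ Noor ∩ Thandi: 17:30–17:45.
Lars ∩ Noor ∩ Thandi ∩ Mina: (none).
Windows ≥ 45 min: (none).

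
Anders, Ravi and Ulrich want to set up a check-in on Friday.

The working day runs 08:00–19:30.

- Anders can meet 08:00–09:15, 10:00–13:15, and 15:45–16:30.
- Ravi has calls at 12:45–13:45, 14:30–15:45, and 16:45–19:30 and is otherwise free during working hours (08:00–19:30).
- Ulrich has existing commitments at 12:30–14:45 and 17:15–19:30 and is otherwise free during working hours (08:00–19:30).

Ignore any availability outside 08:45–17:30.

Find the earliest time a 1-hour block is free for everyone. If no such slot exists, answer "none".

10:00

Ravi free within 08:00–19:30: 08:00–12:45, 13:45–14:30, 15:45–16:45.
Ulrich free within 08:00–19:30: 08:00–12:30, 14:45–17:15.
Anders ∩ Ravi: 08:00–09:15, 10:00–12:45, 15:45–16:30.
Anders ∩ Ravi ∩ Ulrich: 08:00–09:15, 10:00–12:30, 15:45–16:30.
Restricted to 08:45–17:30: 08:45–09:15, 10:00–12:30, 15:45–16:30.
Windows ≥ 60 min: 10:00–12:30.
Earliest such window starts at 10:00.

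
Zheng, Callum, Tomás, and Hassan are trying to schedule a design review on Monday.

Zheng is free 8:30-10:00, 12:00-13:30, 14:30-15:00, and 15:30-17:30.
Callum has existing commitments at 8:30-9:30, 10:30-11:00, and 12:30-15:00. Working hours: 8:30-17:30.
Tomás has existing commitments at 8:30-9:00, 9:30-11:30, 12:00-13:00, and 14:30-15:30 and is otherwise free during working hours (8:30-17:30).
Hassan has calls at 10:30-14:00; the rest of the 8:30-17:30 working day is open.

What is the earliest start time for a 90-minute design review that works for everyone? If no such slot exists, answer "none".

15:30

Callum free within 08:30–17:30: 09:30–10:30, 11:00–12:30, 15:00–17:30.
Tomás free within 08:30–17:30: 09:00–09:30, 11:30–12:00, 13:00–14:30, 15:30–17:30.
Hassan free within 08:30–17:30: 08:30–10:30, 14:00–17:30.
Zheng ∩ Callum: 09:30–10:00, 12:00–12:30, 15:30–17:30.
Zheng ∩ Callum ∩ Tomás: 15:30–17:30.
Zheng ∩ Callum ∩ Tomás ∩ Hassan: 15:30–17:30.
Windows ≥ 90 min: 15:30–17:30.
Earliest such window starts at 15:30.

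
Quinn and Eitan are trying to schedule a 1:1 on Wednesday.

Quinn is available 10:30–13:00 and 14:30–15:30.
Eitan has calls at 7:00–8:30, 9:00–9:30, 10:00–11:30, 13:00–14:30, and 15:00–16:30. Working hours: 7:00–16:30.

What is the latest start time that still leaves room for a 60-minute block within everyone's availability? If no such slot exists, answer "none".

Eitan free within 07:00–16:30: 08:30–09:00, 09:30–10:00, 11:30–13:00, 14:30–15:00.
Quinn ∩ Eitan: 11:30–13:00, 14:30–15:00.
Windows ≥ 60 min: 11:30–13:00.
Latest start in the last window 11:30–13:00 is 13:00 − 60 min = 12:00.

12:00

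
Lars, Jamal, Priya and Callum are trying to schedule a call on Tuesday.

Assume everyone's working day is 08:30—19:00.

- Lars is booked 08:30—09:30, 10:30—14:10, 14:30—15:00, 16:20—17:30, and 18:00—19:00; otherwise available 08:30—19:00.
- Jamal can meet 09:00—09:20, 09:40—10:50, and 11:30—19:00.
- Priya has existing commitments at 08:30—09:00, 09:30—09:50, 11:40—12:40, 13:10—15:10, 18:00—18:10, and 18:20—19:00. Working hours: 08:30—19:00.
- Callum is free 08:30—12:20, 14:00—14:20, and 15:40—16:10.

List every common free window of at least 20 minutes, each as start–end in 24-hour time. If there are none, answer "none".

09:50–10:30, 15:40–16:10

Lars free within 08:30–19:00: 09:30–10:30, 14:10–14:30, 15:00–16:20, 17:30–18:00.
Priya free within 08:30–19:00: 09:00–09:30, 09:50–11:40, 12:40–13:10, 15:10–18:00, 18:10–18:20.
Lars ∩ Jamal: 09:40–10:30, 14:10–14:30, 15:00–16:20, 17:30–18:00.
Lars ∩ Jamal ∩ Priya: 09:50–10:30, 15:10–16:20, 17:30–18:00.
Lars ∩ Jamal ∩ Priya ∩ Callum: 09:50–10:30, 15:40–16:10.
Windows ≥ 20 min: 09:50–10:30, 15:40–16:10.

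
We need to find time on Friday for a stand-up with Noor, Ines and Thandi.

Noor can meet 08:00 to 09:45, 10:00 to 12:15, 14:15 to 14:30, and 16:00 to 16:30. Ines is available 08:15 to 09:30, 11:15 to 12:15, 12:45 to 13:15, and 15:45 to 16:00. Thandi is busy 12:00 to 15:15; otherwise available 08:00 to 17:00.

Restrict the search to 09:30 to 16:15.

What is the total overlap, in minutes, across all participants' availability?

Thandi free within 08:00–17:00: 08:00–12:00, 15:15–17:00.
Noor ∩ Ines: 08:15–09:30, 11:15–12:15.
Noor ∩ Ines ∩ Thandi: 08:15–09:30, 11:15–12:00.
Restricted to 09:30–16:15: 11:15–12:00.
Total common minutes: 45.

45 minutes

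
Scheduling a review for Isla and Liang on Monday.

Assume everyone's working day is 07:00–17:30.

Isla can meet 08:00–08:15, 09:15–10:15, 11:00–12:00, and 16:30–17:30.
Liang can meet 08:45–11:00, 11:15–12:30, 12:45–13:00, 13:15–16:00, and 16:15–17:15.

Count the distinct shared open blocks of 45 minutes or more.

Isla ∩ Liang: 09:15–10:15, 11:15–12:00, 16:30–17:15.
Windows ≥ 45 min: 09:15–10:15, 11:15–12:00, 16:30–17:15.
That's 3 windows.

3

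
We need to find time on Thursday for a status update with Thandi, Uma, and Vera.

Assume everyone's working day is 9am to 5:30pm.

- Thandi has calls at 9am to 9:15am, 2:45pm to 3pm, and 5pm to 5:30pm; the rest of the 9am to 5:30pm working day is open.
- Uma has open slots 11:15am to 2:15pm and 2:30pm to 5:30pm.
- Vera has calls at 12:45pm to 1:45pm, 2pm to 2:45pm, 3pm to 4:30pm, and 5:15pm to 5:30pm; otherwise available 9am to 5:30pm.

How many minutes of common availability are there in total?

135 minutes

Thandi free within 09:00–17:30: 09:15–14:45, 15:00–17:00.
Vera free within 09:00–17:30: 09:00–12:45, 13:45–14:00, 14:45–15:00, 16:30–17:15.
Thandi ∩ Uma: 11:15–14:15, 14:30–14:45, 15:00–17:00.
Thandi ∩ Uma ∩ Vera: 11:15–12:45, 13:45–14:00, 16:30–17:00.
Total common minutes: 90 + 15 + 30 = 135.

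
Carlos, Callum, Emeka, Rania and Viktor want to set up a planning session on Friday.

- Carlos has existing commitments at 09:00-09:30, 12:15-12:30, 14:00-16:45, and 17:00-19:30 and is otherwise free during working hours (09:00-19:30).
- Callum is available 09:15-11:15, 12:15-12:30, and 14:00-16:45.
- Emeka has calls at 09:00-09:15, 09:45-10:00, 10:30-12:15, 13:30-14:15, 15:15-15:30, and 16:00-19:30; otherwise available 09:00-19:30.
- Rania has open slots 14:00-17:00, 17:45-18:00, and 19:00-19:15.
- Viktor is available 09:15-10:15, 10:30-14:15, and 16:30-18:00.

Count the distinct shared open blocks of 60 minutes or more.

Carlos free within 09:00–19:30: 09:30–12:15, 12:30–14:00, 16:45–17:00.
Emeka free within 09:00–19:30: 09:15–09:45, 10:00–10:30, 12:15–13:30, 14:15–15:15, 15:30–16:00.
Carlos ∩ Callum: 09:30–11:15.
Carlos ∩ Callum ∩ Emeka: 09:30–09:45, 10:00–10:30.
Carlos ∩ Callum ∩ Emeka ∩ Rania: (none).
Carlos ∩ Callum ∩ Emeka ∩ Rania ∩ Viktor: (none).
Windows ≥ 60 min: (none).
That's 0 windows.

0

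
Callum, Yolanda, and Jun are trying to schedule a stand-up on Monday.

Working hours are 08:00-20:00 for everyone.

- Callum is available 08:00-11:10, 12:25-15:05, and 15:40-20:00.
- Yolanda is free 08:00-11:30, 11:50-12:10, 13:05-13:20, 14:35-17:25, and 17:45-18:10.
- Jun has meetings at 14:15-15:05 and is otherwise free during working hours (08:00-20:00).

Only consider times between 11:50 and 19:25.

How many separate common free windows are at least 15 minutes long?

3

Jun free within 08:00–20:00: 08:00–14:15, 15:05–20:00.
Callum ∩ Yolanda: 08:00–11:10, 13:05–13:20, 14:35–15:05, 15:40–17:25, 17:45–18:10.
Callum ∩ Yolanda ∩ Jun: 08:00–11:10, 13:05–13:20, 15:40–17:25, 17:45–18:10.
Restricted to 11:50–19:25: 13:05–13:20, 15:40–17:25, 17:45–18:10.
Windows ≥ 15 min: 13:05–13:20, 15:40–17:25, 17:45–18:10.
That's 3 windows.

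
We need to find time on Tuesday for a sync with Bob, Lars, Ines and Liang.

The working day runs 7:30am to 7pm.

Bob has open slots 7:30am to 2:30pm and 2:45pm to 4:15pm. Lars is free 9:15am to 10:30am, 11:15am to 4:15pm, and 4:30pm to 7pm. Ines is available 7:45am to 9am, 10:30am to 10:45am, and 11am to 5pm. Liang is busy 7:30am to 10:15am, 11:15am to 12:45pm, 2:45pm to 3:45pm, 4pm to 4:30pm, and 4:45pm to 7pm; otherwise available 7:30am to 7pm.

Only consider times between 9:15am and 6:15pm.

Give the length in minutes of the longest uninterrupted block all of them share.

Liang free within 07:30–19:00: 10:15–11:15, 12:45–14:45, 15:45–16:00, 16:30–16:45.
Bob ∩ Lars: 09:15–10:30, 11:15–14:30, 14:45–16:15.
Bob ∩ Lars ∩ Ines: 11:15–14:30, 14:45–16:15.
Bob ∩ Lars ∩ Ines ∩ Liang: 12:45–14:30, 15:45–16:00.
Restricted to 09:15–18:15: 12:45–14:30, 15:45–16:00.
Common window lengths: 105, 15 min; longest is 105.

105 minutes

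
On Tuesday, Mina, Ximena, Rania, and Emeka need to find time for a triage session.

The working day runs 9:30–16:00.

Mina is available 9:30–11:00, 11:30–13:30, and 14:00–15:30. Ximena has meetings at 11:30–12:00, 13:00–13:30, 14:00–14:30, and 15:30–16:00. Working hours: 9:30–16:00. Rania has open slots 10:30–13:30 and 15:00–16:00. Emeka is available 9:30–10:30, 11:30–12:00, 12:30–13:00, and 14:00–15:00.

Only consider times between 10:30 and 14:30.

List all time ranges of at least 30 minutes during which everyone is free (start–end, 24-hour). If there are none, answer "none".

12:30–13:00

Ximena free within 09:30–16:00: 09:30–11:30, 12:00–13:00, 13:30–14:00, 14:30–15:30.
Mina ∩ Ximena: 09:30–11:00, 12:00–13:00, 14:30–15:30.
Mina ∩ Ximena ∩ Rania: 10:30–11:00, 12:00–13:00, 15:00–15:30.
Mina ∩ Ximena ∩ Rania ∩ Emeka: 12:30–13:00.
Restricted to 10:30–14:30: 12:30–13:00.
Windows ≥ 30 min: 12:30–13:00.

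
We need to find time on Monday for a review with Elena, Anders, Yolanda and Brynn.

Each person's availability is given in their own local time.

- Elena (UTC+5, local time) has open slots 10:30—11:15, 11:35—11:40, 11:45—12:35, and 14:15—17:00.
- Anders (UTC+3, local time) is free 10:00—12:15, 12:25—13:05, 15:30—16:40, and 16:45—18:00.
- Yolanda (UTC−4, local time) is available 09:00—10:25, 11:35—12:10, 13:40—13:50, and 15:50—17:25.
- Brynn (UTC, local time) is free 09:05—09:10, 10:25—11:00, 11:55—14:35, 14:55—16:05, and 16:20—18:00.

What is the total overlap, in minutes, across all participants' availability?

0 minutes

Elena → UTC: 05:30–06:15, 06:35–06:40, 06:45–07:35, 09:15–12:00.
Anders → UTC: 07:00–09:15, 09:25–10:05, 12:30–13:40, 13:45–15:00.
Yolanda → UTC: 13:00–14:25, 15:35–16:10, 17:40–17:50, 19:50–21:25.
Brynn → UTC: 09:05–09:10, 10:25–11:00, 11:55–14:35, 14:55–16:05, 16:20–18:00.
Elena ∩ Anders: 07:00–07:35, 09:25–10:05.
Elena ∩ Anders ∩ Yolanda: (none).
Elena ∩ Anders ∩ Yolanda ∩ Brynn: (none).
Total common minutes: 0.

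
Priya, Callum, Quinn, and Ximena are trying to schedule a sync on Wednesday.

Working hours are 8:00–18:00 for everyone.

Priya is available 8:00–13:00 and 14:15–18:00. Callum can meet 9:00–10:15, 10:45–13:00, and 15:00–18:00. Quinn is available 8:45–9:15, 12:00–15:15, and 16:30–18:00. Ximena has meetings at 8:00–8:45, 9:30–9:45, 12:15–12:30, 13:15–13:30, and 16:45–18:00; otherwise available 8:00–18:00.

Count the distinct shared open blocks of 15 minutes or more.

Ximena free within 08:00–18:00: 08:45–09:30, 09:45–12:15, 12:30–13:15, 13:30–16:45.
Priya ∩ Callum: 09:00–10:15, 10:45–13:00, 15:00–18:00.
Priya ∩ Callum ∩ Quinn: 09:00–09:15, 12:00–13:00, 15:00–15:15, 16:30–18:00.
Priya ∩ Callum ∩ Quinn ∩ Ximena: 09:00–09:15, 12:00–12:15, 12:30–13:00, 15:00–15:15, 16:30–16:45.
Windows ≥ 15 min: 09:00–09:15, 12:00–12:15, 12:30–13:00, 15:00–15:15, 16:30–16:45.
That's 5 windows.

5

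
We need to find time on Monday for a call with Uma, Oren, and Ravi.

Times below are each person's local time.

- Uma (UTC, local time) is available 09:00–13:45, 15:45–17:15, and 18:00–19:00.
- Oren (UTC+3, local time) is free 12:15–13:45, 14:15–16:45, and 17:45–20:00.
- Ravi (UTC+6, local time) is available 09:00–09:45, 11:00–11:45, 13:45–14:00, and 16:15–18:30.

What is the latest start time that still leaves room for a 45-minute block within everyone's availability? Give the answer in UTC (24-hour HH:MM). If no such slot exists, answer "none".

Uma → UTC: 09:00–13:45, 15:45–17:15, 18:00–19:00.
Oren → UTC: 09:15–10:45, 11:15–13:45, 14:45–17:00.
Ravi → UTC: 03:00–03:45, 05:00–05:45, 07:45–08:00, 10:15–12:30.
Uma ∩ Oren: 09:15–10:45, 11:15–13:45, 15:45–17:00.
Uma ∩ Oren ∩ Ravi: 10:15–10:45, 11:15–12:30.
Windows ≥ 45 min: 11:15–12:30.
Latest start in the last window 11:15–12:30 is 12:30 − 45 min = 11:45.

11:45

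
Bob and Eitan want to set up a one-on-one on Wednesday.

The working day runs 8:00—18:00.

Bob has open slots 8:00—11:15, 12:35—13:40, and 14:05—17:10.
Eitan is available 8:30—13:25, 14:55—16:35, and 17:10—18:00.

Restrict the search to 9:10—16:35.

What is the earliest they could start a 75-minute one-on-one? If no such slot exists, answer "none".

Bob ∩ Eitan: 08:30–11:15, 12:35–13:25, 14:55–16:35.
Restricted to 09:10–16:35: 09:10–11:15, 12:35–13:25, 14:55–16:35.
Windows ≥ 75 min: 09:10–11:15, 14:55–16:35.
Earliest such window starts at 09:10.

09:10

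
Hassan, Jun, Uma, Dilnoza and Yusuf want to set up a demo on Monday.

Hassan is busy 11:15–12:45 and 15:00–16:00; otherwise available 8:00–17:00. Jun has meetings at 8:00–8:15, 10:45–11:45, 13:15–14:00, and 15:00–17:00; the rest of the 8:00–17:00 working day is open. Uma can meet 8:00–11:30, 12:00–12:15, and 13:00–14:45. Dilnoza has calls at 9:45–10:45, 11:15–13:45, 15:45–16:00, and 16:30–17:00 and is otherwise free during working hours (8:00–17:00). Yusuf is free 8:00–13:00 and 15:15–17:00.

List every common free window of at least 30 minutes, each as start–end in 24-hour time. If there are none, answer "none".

Hassan free within 08:00–17:00: 08:00–11:15, 12:45–15:00, 16:00–17:00.
Jun free within 08:00–17:00: 08:15–10:45, 11:45–13:15, 14:00–15:00.
Dilnoza free within 08:00–17:00: 08:00–09:45, 10:45–11:15, 13:45–15:45, 16:00–16:30.
Hassan ∩ Jun: 08:15–10:45, 12:45–13:15, 14:00–15:00.
Hassan ∩ Jun ∩ Uma: 08:15–10:45, 13:00–13:15, 14:00–14:45.
Hassan ∩ Jun ∩ Uma ∩ Dilnoza: 08:15–09:45, 14:00–14:45.
Hassan ∩ Jun ∩ Uma ∩ Dilnoza ∩ Yusuf: 08:15–09:45.
Windows ≥ 30 min: 08:15–09:45.

08:15–09:45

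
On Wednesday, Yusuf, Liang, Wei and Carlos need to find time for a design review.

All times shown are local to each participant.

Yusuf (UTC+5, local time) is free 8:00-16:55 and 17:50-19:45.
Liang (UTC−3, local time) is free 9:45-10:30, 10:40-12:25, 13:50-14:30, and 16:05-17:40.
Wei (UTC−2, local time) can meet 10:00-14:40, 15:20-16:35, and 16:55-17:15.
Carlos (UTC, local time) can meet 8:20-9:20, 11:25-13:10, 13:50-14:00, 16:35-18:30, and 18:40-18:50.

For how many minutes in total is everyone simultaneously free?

Yusuf → UTC: 03:00–11:55, 12:50–14:45.
Liang → UTC: 12:45–13:30, 13:40–15:25, 16:50–17:30, 19:05–20:40.
Wei → UTC: 12:00–16:40, 17:20–18:35, 18:55–19:15.
Carlos → UTC: 08:20–09:20, 11:25–13:10, 13:50–14:00, 16:35–18:30, 18:40–18:50.
Yusuf ∩ Liang: 12:50–13:30, 13:40–14:45.
Yusuf ∩ Liang ∩ Wei: 12:50–13:30, 13:40–14:45.
Yusuf ∩ Liang ∩ Wei ∩ Carlos: 12:50–13:10, 13:50–14:00.
Total common minutes: 20 + 10 = 30.

30 minutes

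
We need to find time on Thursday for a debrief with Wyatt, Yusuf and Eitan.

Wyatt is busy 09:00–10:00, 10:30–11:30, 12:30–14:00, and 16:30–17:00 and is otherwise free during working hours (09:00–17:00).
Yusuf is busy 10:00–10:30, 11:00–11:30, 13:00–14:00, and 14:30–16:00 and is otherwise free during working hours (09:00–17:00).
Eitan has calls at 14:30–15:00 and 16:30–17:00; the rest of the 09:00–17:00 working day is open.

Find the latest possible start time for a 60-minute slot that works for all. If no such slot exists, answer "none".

Wyatt free within 09:00–17:00: 10:00–10:30, 11:30–12:30, 14:00–16:30.
Yusuf free within 09:00–17:00: 09:00–10:00, 10:30–11:00, 11:30–13:00, 14:00–14:30, 16:00–17:00.
Eitan free within 09:00–17:00: 09:00–14:30, 15:00–16:30.
Wyatt ∩ Yusuf: 11:30–12:30, 14:00–14:30, 16:00–16:30.
Wyatt ∩ Yusuf ∩ Eitan: 11:30–12:30, 14:00–14:30, 16:00–16:30.
Windows ≥ 60 min: 11:30–12:30.
Latest start in the last window 11:30–12:30 is 12:30 − 60 min = 11:30.

11:30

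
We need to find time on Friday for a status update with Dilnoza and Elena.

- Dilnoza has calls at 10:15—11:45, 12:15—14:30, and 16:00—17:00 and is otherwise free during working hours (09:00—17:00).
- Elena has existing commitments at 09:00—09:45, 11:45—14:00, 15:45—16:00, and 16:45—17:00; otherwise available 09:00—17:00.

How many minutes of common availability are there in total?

Dilnoza free within 09:00–17:00: 09:00–10:15, 11:45–12:15, 14:30–16:00.
Elena free within 09:00–17:00: 09:45–11:45, 14:00–15:45, 16:00–16:45.
Dilnoza ∩ Elena: 09:45–10:15, 14:30–15:45.
Total common minutes: 30 + 75 = 105.

105 minutes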